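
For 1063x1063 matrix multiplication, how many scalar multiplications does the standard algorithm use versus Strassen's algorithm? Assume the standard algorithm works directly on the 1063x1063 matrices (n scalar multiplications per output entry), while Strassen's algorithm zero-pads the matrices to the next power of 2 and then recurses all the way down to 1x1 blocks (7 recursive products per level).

Matrix multiplication for 1063x1063 matrices:

Strassen's algorithm requires power-of-2 dimensions. Pad 1063x1063 to 2048x2048 (next power of 2).

Standard algorithm: 1063^3 = 1201157047 multiplications
Strassen's algorithm: 7^(log2(2048)) = 7^11 = 1977326743 multiplications
Difference: 1201157047 - 1977326743 = -776169696 (Strassen uses MORE here due to padding overhead — for small or just-over-power-of-2 n, padding can outweigh the per-level savings)

Standard: 1201157047 multiplications (1063^3). Strassen: 1977326743 multiplications (7^11, after padding to 2048x2048). Strassen reduces 8 recursive multiplications to 7 at each level.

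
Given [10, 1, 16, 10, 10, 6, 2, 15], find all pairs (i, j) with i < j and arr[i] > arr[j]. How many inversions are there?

Finding inversions in [10, 1, 16, 10, 10, 6, 2, 15]:

(0, 1): arr[0]=10 > arr[1]=1
(0, 5): arr[0]=10 > arr[5]=6
(0, 6): arr[0]=10 > arr[6]=2
(2, 3): arr[2]=16 > arr[3]=10
(2, 4): arr[2]=16 > arr[4]=10
(2, 5): arr[2]=16 > arr[5]=6
(2, 6): arr[2]=16 > arr[6]=2
(2, 7): arr[2]=16 > arr[7]=15
(3, 5): arr[3]=10 > arr[5]=6
(3, 6): arr[3]=10 > arr[6]=2
(4, 5): arr[4]=10 > arr[5]=6
(4, 6): arr[4]=10 > arr[6]=2
(5, 6): arr[5]=6 > arr[6]=2

Total inversions: 13

The array has 13 inversion(s): (0,1), (0,5), (0,6), (2,3), (2,4), (2,5), (2,6), (2,7), (3,5), (3,6), (4,5), (4,6), (5,6). Each pair (i,j) satisfies i < j and arr[i] > arr[j].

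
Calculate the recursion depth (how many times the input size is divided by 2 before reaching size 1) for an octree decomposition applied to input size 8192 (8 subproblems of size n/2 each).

For divide and conquer with division factor 2:

Problem sizes at each level:
Level 0: 8192
Level 1: 4096
Level 2: 2048
Level 3: 1024
Level 4: 512
Level 5: 256
Level 6: 128
Level 7: 64
Level 8: 32
Level 9: 16
Level 10: 8
Level 11: 4
Level 12: 2
Level 13: 1

The root is level 0 and the size-1 base case is level 13 (the tree spans levels 0 through 13, i.e. 14 levels counting the root), so the depth is the number of divisions: log_2(8192) = 13

The recursion tree depth is log_2(8192) = 13. At each level, the problem size is divided by 2, so it takes 13 divisions to reduce to a base case of size 1. The algorithm makes 8 recursive calls at each level.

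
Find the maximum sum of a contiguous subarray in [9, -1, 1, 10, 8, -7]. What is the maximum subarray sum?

Using Kadane's algorithm on [9, -1, 1, 10, 8, -7]:

Scanning through the array:
Position 1 (value -1): max_ending_here = 8, max_so_far = 9
Position 2 (value 1): max_ending_here = 9, max_so_far = 9
Position 3 (value 10): max_ending_here = 19, max_so_far = 19
Position 4 (value 8): max_ending_here = 27, max_so_far = 27
Position 5 (value -7): max_ending_here = 20, max_so_far = 27

Maximum subarray: [9, -1, 1, 10, 8]
Maximum sum: 27

The maximum subarray is [9, -1, 1, 10, 8] with sum 27. This subarray runs from index 0 to index 4.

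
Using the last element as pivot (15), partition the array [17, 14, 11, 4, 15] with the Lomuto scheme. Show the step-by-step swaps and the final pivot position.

Lomuto partition with pivot = 15:

Initial array: [17, 14, 11, 4, 15]

arr[0]=17 > 15: no swap
arr[1]=14 <= 15: swap with position 0, array becomes [14, 17, 11, 4, 15]
arr[2]=11 <= 15: swap with position 1, array becomes [14, 11, 17, 4, 15]
arr[3]=4 <= 15: swap with position 2, array becomes [14, 11, 4, 17, 15]

Place pivot at position 3: [14, 11, 4, 15, 17]
Pivot position: 3

After partitioning with pivot 15, the array becomes [14, 11, 4, 15, 17]. The pivot is placed at index 3. All elements to the left of the pivot are <= 15, and all elements to the right are > 15.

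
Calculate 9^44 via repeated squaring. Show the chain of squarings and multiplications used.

Computing 9^44 by squaring (build up from 9^1; each line after the first costs one multiplication):

9^1 = 9
9^2 = (9^1)^2 = 9^2 = 81
9^4 = (9^2)^2 = 81^2 = 6561
9^5 = 9 * 9^4 = 9 * 6561 = 59049
9^10 = (9^5)^2 = 59049^2 = 3486784401
9^11 = 9 * 9^10 = 9 * 3486784401 = 31381059609
9^22 = (9^11)^2 = 31381059609^2 = 984770902183611232881
9^44 = (9^22)^2 = 984770902183611232881^2 = 969773729787523602876821942164080815560161

Result: 969773729787523602876821942164080815560161
Multiplications needed: 7 (7 lines after 9^1)

9^44 = 969773729787523602876821942164080815560161. Using exponentiation by squaring, this requires 7 multiplications. The key idea: if the exponent is even, square the half-power; if odd, multiply by the base once.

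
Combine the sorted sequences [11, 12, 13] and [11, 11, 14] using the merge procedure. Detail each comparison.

Merging process:

Compare 11 vs 11: take 11 from left. Merged: [11]
Compare 12 vs 11: take 11 from right. Merged: [11, 11]
Compare 12 vs 11: take 11 from right. Merged: [11, 11, 11]
Compare 12 vs 14: take 12 from left. Merged: [11, 11, 11, 12]
Compare 13 vs 14: take 13 from left. Merged: [11, 11, 11, 12, 13]
Append remaining from right: [14]. Merged: [11, 11, 11, 12, 13, 14]

Final merged array: [11, 11, 11, 12, 13, 14]
Total comparisons: 5

The merged array is [11, 11, 11, 12, 13, 14], requiring 5 comparisons. The merge step runs in O(n) time where n is the total number of elements.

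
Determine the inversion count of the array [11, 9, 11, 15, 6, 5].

Finding inversions in [11, 9, 11, 15, 6, 5]:

(0, 1): arr[0]=11 > arr[1]=9
(0, 4): arr[0]=11 > arr[4]=6
(0, 5): arr[0]=11 > arr[5]=5
(1, 4): arr[1]=9 > arr[4]=6
(1, 5): arr[1]=9 > arr[5]=5
(2, 4): arr[2]=11 > arr[4]=6
(2, 5): arr[2]=11 > arr[5]=5
(3, 4): arr[3]=15 > arr[4]=6
(3, 5): arr[3]=15 > arr[5]=5
(4, 5): arr[4]=6 > arr[5]=5

Total inversions: 10

The array has 10 inversion(s): (0,1), (0,4), (0,5), (1,4), (1,5), (2,4), (2,5), (3,4), (3,5), (4,5). Each pair (i,j) satisfies i < j and arr[i] > arr[j].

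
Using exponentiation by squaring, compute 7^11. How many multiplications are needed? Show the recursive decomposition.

Computing 7^11 by squaring (build up from 7^1; each line after the first costs one multiplication):

7^1 = 7
7^2 = (7^1)^2 = 7^2 = 49
7^4 = (7^2)^2 = 49^2 = 2401
7^5 = 7 * 7^4 = 7 * 2401 = 16807
7^10 = (7^5)^2 = 16807^2 = 282475249
7^11 = 7 * 7^10 = 7 * 282475249 = 1977326743

Result: 1977326743
Multiplications needed: 5 (5 lines after 7^1)

7^11 = 1977326743. Using exponentiation by squaring, this requires 5 multiplications. The key idea: if the exponent is even, square the half-power; if odd, multiply by the base once.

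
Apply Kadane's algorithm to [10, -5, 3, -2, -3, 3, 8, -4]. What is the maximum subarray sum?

Using Kadane's algorithm on [10, -5, 3, -2, -3, 3, 8, -4]:

Scanning through the array:
Position 1 (value -5): max_ending_here = 5, max_so_far = 10
Position 2 (value 3): max_ending_here = 8, max_so_far = 10
Position 3 (value -2): max_ending_here = 6, max_so_far = 10
Position 4 (value -3): max_ending_here = 3, max_so_far = 10
Position 5 (value 3): max_ending_here = 6, max_so_far = 10
Position 6 (value 8): max_ending_here = 14, max_so_far = 14
Position 7 (value -4): max_ending_here = 10, max_so_far = 14

Maximum subarray: [10, -5, 3, -2, -3, 3, 8]
Maximum sum: 14

The maximum subarray is [10, -5, 3, -2, -3, 3, 8] with sum 14. This subarray runs from index 0 to index 6.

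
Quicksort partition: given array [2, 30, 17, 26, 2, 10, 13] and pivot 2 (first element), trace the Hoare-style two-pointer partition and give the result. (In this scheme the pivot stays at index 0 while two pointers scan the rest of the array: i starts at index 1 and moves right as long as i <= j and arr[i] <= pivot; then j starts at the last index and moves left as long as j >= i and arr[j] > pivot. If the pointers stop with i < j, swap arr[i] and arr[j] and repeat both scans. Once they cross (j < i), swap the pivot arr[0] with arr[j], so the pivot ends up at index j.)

Hoare-style two-pointer partition with pivot = 2:

Initial array: [2, 30, 17, 26, 2, 10, 13]

Pointers start at i = 1, j = 6.
i stops at index 1 (arr[1]=30 > 2), j stops at index 4 (arr[4]=2 <= 2): swap arr[1] and arr[4], array becomes [2, 2, 17, 26, 30, 10, 13]
i ends at 2, j ends at 1: the pointers have crossed (j < i), so scanning stops.

Swap pivot arr[0] with arr[1] to place pivot at position 1: [2, 2, 17, 26, 30, 10, 13]
Pivot position: 1

After partitioning with pivot 2, the array becomes [2, 2, 17, 26, 30, 10, 13]. The pivot is placed at index 1. All elements to the left of the pivot are <= 2, and all elements to the right are > 2.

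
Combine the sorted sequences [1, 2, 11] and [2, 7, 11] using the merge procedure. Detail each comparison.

Merging process:

Compare 1 vs 2: take 1 from left. Merged: [1]
Compare 2 vs 2: take 2 from left. Merged: [1, 2]
Compare 11 vs 2: take 2 from right. Merged: [1, 2, 2]
Compare 11 vs 7: take 7 from right. Merged: [1, 2, 2, 7]
Compare 11 vs 11: take 11 from left. Merged: [1, 2, 2, 7, 11]
Append remaining from right: [11]. Merged: [1, 2, 2, 7, 11, 11]

Final merged array: [1, 2, 2, 7, 11, 11]
Total comparisons: 5

The merged array is [1, 2, 2, 7, 11, 11], requiring 5 comparisons. The merge step runs in O(n) time where n is the total number of elements.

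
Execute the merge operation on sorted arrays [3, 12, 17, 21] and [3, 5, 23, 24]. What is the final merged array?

Merging process:

Compare 3 vs 3: take 3 from left. Merged: [3]
Compare 12 vs 3: take 3 from right. Merged: [3, 3]
Compare 12 vs 5: take 5 from right. Merged: [3, 3, 5]
Compare 12 vs 23: take 12 from left. Merged: [3, 3, 5, 12]
Compare 17 vs 23: take 17 from left. Merged: [3, 3, 5, 12, 17]
Compare 21 vs 23: take 21 from left. Merged: [3, 3, 5, 12, 17, 21]
Append remaining from right: [23, 24]. Merged: [3, 3, 5, 12, 17, 21, 23, 24]

Final merged array: [3, 3, 5, 12, 17, 21, 23, 24]
Total comparisons: 6

The merged array is [3, 3, 5, 12, 17, 21, 23, 24], requiring 6 comparisons. The merge step runs in O(n) time where n is the total number of elements.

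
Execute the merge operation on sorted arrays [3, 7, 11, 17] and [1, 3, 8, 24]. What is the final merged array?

Merging process:

Compare 3 vs 1: take 1 from right. Merged: [1]
Compare 3 vs 3: take 3 from left. Merged: [1, 3]
Compare 7 vs 3: take 3 from right. Merged: [1, 3, 3]
Compare 7 vs 8: take 7 from left. Merged: [1, 3, 3, 7]
Compare 11 vs 8: take 8 from right. Merged: [1, 3, 3, 7, 8]
Compare 11 vs 24: take 11 from left. Merged: [1, 3, 3, 7, 8, 11]
Compare 17 vs 24: take 17 from left. Merged: [1, 3, 3, 7, 8, 11, 17]
Append remaining from right: [24]. Merged: [1, 3, 3, 7, 8, 11, 17, 24]

Final merged array: [1, 3, 3, 7, 8, 11, 17, 24]
Total comparisons: 7

The merged array is [1, 3, 3, 7, 8, 11, 17, 24], requiring 7 comparisons. The merge step runs in O(n) time where n is the total number of elements.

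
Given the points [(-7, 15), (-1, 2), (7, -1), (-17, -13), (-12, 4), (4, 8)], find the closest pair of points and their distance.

Computing all pairwise distances among 6 points:

d((-7, 15), (-1, 2)) = 14.3178
d((-7, 15), (7, -1)) = 21.2603
d((-7, 15), (-17, -13)) = 29.7321
d((-7, 15), (-12, 4)) = 12.083
d((-7, 15), (4, 8)) = 13.0384
d((-1, 2), (7, -1)) = 8.544
d((-1, 2), (-17, -13)) = 21.9317
d((-1, 2), (-12, 4)) = 11.1803
d((-1, 2), (4, 8)) = 7.8102 <-- minimum
d((7, -1), (-17, -13)) = 26.8328
d((7, -1), (-12, 4)) = 19.6469
d((7, -1), (4, 8)) = 9.4868
d((-17, -13), (-12, 4)) = 17.72
d((-17, -13), (4, 8)) = 29.6985
d((-12, 4), (4, 8)) = 16.4924

Closest pair: (-1, 2) and (4, 8) with distance 7.8102

The closest pair is (-1, 2) and (4, 8) with Euclidean distance 7.8102. For 6 points, brute-force pairwise comparison is shown above. For large n, the divide-and-conquer algorithm (sort by x, recurse on halves, check the dividing strip) achieves O(n log n).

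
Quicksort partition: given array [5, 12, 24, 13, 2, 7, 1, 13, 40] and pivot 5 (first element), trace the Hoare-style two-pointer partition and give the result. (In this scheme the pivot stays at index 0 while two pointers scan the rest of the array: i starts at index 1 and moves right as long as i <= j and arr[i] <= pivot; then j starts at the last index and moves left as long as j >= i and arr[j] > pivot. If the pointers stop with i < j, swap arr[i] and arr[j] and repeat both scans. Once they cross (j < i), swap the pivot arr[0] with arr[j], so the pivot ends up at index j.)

Hoare-style two-pointer partition with pivot = 5:

Initial array: [5, 12, 24, 13, 2, 7, 1, 13, 40]

Pointers start at i = 1, j = 8.
i stops at index 1 (arr[1]=12 > 5), j stops at index 6 (arr[6]=1 <= 5): swap arr[1] and arr[6], array becomes [5, 1, 24, 13, 2, 7, 12, 13, 40]
i stops at index 2 (arr[2]=24 > 5), j stops at index 4 (arr[4]=2 <= 5): swap arr[2] and arr[4], array becomes [5, 1, 2, 13, 24, 7, 12, 13, 40]
i ends at 3, j ends at 2: the pointers have crossed (j < i), so scanning stops.

Swap pivot arr[0] with arr[2] to place pivot at position 2: [2, 1, 5, 13, 24, 7, 12, 13, 40]
Pivot position: 2

After partitioning with pivot 5, the array becomes [2, 1, 5, 13, 24, 7, 12, 13, 40]. The pivot is placed at index 2. All elements to the left of the pivot are <= 5, and all elements to the right are > 5.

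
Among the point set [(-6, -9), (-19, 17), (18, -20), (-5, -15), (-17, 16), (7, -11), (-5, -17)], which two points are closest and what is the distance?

Computing all pairwise distances among 7 points:

d((-6, -9), (-19, 17)) = 29.0689
d((-6, -9), (18, -20)) = 26.4008
d((-6, -9), (-5, -15)) = 6.0828
d((-6, -9), (-17, 16)) = 27.313
d((-6, -9), (7, -11)) = 13.1529
d((-6, -9), (-5, -17)) = 8.0623
d((-19, 17), (18, -20)) = 52.3259
d((-19, 17), (-5, -15)) = 34.9285
d((-19, 17), (-17, 16)) = 2.2361
d((-19, 17), (7, -11)) = 38.2099
d((-19, 17), (-5, -17)) = 36.7696
d((18, -20), (-5, -15)) = 23.5372
d((18, -20), (-17, 16)) = 50.2096
d((18, -20), (7, -11)) = 14.2127
d((18, -20), (-5, -17)) = 23.1948
d((-5, -15), (-17, 16)) = 33.2415
d((-5, -15), (7, -11)) = 12.6491
d((-5, -15), (-5, -17)) = 2.0 <-- minimum
d((-17, 16), (7, -11)) = 36.1248
d((-17, 16), (-5, -17)) = 35.1141
d((7, -11), (-5, -17)) = 13.4164

Closest pair: (-5, -15) and (-5, -17) with distance 2.0

The closest pair is (-5, -15) and (-5, -17) with Euclidean distance 2.0. For 7 points, brute-force pairwise comparison is shown above. For large n, the divide-and-conquer algorithm (sort by x, recurse on halves, check the dividing strip) achieves O(n log n).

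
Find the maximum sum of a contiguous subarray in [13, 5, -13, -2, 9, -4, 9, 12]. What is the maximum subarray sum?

Using Kadane's algorithm on [13, 5, -13, -2, 9, -4, 9, 12]:

Scanning through the array:
Position 1 (value 5): max_ending_here = 18, max_so_far = 18
Position 2 (value -13): max_ending_here = 5, max_so_far = 18
Position 3 (value -2): max_ending_here = 3, max_so_far = 18
Position 4 (value 9): max_ending_here = 12, max_so_far = 18
Position 5 (value -4): max_ending_here = 8, max_so_far = 18
Position 6 (value 9): max_ending_here = 17, max_so_far = 18
Position 7 (value 12): max_ending_here = 29, max_so_far = 29

Maximum subarray: [13, 5, -13, -2, 9, -4, 9, 12]
Maximum sum: 29

The maximum subarray is [13, 5, -13, -2, 9, -4, 9, 12] with sum 29. This subarray runs from index 0 to index 7.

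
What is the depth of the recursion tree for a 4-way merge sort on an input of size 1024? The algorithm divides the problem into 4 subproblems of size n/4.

For divide and conquer with division factor 4:

Problem sizes at each level:
Level 0: 1024
Level 1: 256
Level 2: 64
Level 3: 16
Level 4: 4
Level 5: 1

The root is level 0 and the size-1 base case is level 5 (the tree spans levels 0 through 5, i.e. 6 levels counting the root), so the depth is the number of divisions: log_4(1024) = 5

The recursion tree depth is log_4(1024) = 5. At each level, the problem size is divided by 4, so it takes 5 divisions to reduce to a base case of size 1. The algorithm makes 4 recursive calls at each level.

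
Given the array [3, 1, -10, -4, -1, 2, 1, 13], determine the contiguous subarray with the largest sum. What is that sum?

Using Kadane's algorithm on [3, 1, -10, -4, -1, 2, 1, 13]:

Scanning through the array:
Position 1 (value 1): max_ending_here = 4, max_so_far = 4
Position 2 (value -10): max_ending_here = -6, max_so_far = 4
Position 3 (value -4): max_ending_here = -4, max_so_far = 4
Position 4 (value -1): max_ending_here = -1, max_so_far = 4
Position 5 (value 2): max_ending_here = 2, max_so_far = 4
Position 6 (value 1): max_ending_here = 3, max_so_far = 4
Position 7 (value 13): max_ending_here = 16, max_so_far = 16

Maximum subarray: [2, 1, 13]
Maximum sum: 16

The maximum subarray is [2, 1, 13] with sum 16. This subarray runs from index 5 to index 7.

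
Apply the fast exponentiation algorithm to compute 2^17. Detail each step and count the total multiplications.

Computing 2^17 by squaring (build up from 2^1; each line after the first costs one multiplication):

2^1 = 2
2^2 = (2^1)^2 = 2^2 = 4
2^4 = (2^2)^2 = 4^2 = 16
2^8 = (2^4)^2 = 16^2 = 256
2^16 = (2^8)^2 = 256^2 = 65536
2^17 = 2 * 2^16 = 2 * 65536 = 131072

Result: 131072
Multiplications needed: 5 (5 lines after 2^1)

2^17 = 131072. Using exponentiation by squaring, this requires 5 multiplications. The key idea: if the exponent is even, square the half-power; if odd, multiply by the base once.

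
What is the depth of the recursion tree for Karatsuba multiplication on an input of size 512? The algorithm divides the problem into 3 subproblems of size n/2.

For divide and conquer with division factor 2:

Problem sizes at each level:
Level 0: 512
Level 1: 256
Level 2: 128
Level 3: 64
Level 4: 32
Level 5: 16
Level 6: 8
Level 7: 4
Level 8: 2
Level 9: 1

The root is level 0 and the size-1 base case is level 9 (the tree spans levels 0 through 9, i.e. 10 levels counting the root), so the depth is the number of divisions: log_2(512) = 9

The recursion tree depth is log_2(512) = 9. At each level, the problem size is divided by 2, so it takes 9 divisions to reduce to a base case of size 1. The algorithm makes 3 recursive calls at each level.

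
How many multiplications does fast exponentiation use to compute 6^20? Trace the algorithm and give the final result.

Computing 6^20 by squaring (build up from 6^1; each line after the first costs one multiplication):

6^1 = 6
6^2 = (6^1)^2 = 6^2 = 36
6^4 = (6^2)^2 = 36^2 = 1296
6^5 = 6 * 6^4 = 6 * 1296 = 7776
6^10 = (6^5)^2 = 7776^2 = 60466176
6^20 = (6^10)^2 = 60466176^2 = 3656158440062976

Result: 3656158440062976
Multiplications needed: 5 (5 lines after 6^1)

6^20 = 3656158440062976. Using exponentiation by squaring, this requires 5 multiplications. The key idea: if the exponent is even, square the half-power; if odd, multiply by the base once.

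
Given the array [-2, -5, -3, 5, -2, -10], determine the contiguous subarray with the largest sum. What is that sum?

Using Kadane's algorithm on [-2, -5, -3, 5, -2, -10]:

Scanning through the array:
Position 1 (value -5): max_ending_here = -5, max_so_far = -2
Position 2 (value -3): max_ending_here = -3, max_so_far = -2
Position 3 (value 5): max_ending_here = 5, max_so_far = 5
Position 4 (value -2): max_ending_here = 3, max_so_far = 5
Position 5 (value -10): max_ending_here = -7, max_so_far = 5

Maximum subarray: [5]
Maximum sum: 5

The maximum subarray is [5] with sum 5. This subarray runs from index 3 to index 3.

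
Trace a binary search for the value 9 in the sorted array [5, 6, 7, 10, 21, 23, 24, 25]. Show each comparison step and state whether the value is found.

Binary search for 9 in [5, 6, 7, 10, 21, 23, 24, 25]:

lo=0, hi=7, mid=3, arr[mid]=10 -> 10 > 9, search left half
lo=0, hi=2, mid=1, arr[mid]=6 -> 6 < 9, search right half
lo=2, hi=2, mid=2, arr[mid]=7 -> 7 < 9, search right half
lo=3 > hi=2, target 9 not found

Binary search determines that 9 is not in the array after 3 comparisons. The search space was exhausted without finding the target.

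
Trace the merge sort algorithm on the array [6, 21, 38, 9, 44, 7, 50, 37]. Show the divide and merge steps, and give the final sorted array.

Merge sort trace:

Split: [6, 21, 38, 9, 44, 7, 50, 37] -> [6, 21, 38, 9] and [44, 7, 50, 37]
  Split: [6, 21, 38, 9] -> [6, 21] and [38, 9]
    Split: [6, 21] -> [6] and [21]
    Merge: [6] + [21] -> [6, 21]
    Split: [38, 9] -> [38] and [9]
    Merge: [38] + [9] -> [9, 38]
  Merge: [6, 21] + [9, 38] -> [6, 9, 21, 38]
  Split: [44, 7, 50, 37] -> [44, 7] and [50, 37]
    Split: [44, 7] -> [44] and [7]
    Merge: [44] + [7] -> [7, 44]
    Split: [50, 37] -> [50] and [37]
    Merge: [50] + [37] -> [37, 50]
  Merge: [7, 44] + [37, 50] -> [7, 37, 44, 50]
Merge: [6, 9, 21, 38] + [7, 37, 44, 50] -> [6, 7, 9, 21, 37, 38, 44, 50]

Final sorted array: [6, 7, 9, 21, 37, 38, 44, 50]

The merge sort proceeds by recursively splitting the array and merging sorted halves.
After all merges, the sorted array is [6, 7, 9, 21, 37, 38, 44, 50].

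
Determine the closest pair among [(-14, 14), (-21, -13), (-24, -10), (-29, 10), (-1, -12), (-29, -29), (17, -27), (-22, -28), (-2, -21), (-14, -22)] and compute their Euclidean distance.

Computing all pairwise distances among 10 points:

d((-14, 14), (-21, -13)) = 27.8927
d((-14, 14), (-24, -10)) = 26.0
d((-14, 14), (-29, 10)) = 15.5242
d((-14, 14), (-1, -12)) = 29.0689
d((-14, 14), (-29, -29)) = 45.5412
d((-14, 14), (17, -27)) = 51.4004
d((-14, 14), (-22, -28)) = 42.7551
d((-14, 14), (-2, -21)) = 37.0
d((-14, 14), (-14, -22)) = 36.0
d((-21, -13), (-24, -10)) = 4.2426 <-- minimum
d((-21, -13), (-29, 10)) = 24.3516
d((-21, -13), (-1, -12)) = 20.025
d((-21, -13), (-29, -29)) = 17.8885
d((-21, -13), (17, -27)) = 40.4969
d((-21, -13), (-22, -28)) = 15.0333
d((-21, -13), (-2, -21)) = 20.6155
d((-21, -13), (-14, -22)) = 11.4018
d((-24, -10), (-29, 10)) = 20.6155
d((-24, -10), (-1, -12)) = 23.0868
d((-24, -10), (-29, -29)) = 19.6469
d((-24, -10), (17, -27)) = 44.3847
d((-24, -10), (-22, -28)) = 18.1108
d((-24, -10), (-2, -21)) = 24.5967
d((-24, -10), (-14, -22)) = 15.6205
d((-29, 10), (-1, -12)) = 35.609
d((-29, 10), (-29, -29)) = 39.0
d((-29, 10), (17, -27)) = 59.0339
d((-29, 10), (-22, -28)) = 38.6394
d((-29, 10), (-2, -21)) = 41.1096
d((-29, 10), (-14, -22)) = 35.3412
d((-1, -12), (-29, -29)) = 32.7567
d((-1, -12), (17, -27)) = 23.4307
d((-1, -12), (-22, -28)) = 26.4008
d((-1, -12), (-2, -21)) = 9.0554
d((-1, -12), (-14, -22)) = 16.4012
d((-29, -29), (17, -27)) = 46.0435
d((-29, -29), (-22, -28)) = 7.0711
d((-29, -29), (-2, -21)) = 28.1603
d((-29, -29), (-14, -22)) = 16.5529
d((17, -27), (-22, -28)) = 39.0128
d((17, -27), (-2, -21)) = 19.9249
d((17, -27), (-14, -22)) = 31.4006
d((-22, -28), (-2, -21)) = 21.1896
d((-22, -28), (-14, -22)) = 10.0
d((-2, -21), (-14, -22)) = 12.0416

Closest pair: (-21, -13) and (-24, -10) with distance 4.2426

The closest pair is (-21, -13) and (-24, -10) with Euclidean distance 4.2426. For 10 points, brute-force pairwise comparison is shown above. For large n, the divide-and-conquer algorithm (sort by x, recurse on halves, check the dividing strip) achieves O(n log n).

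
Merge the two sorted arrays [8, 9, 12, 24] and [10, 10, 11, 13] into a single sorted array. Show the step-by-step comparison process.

Merging process:

Compare 8 vs 10: take 8 from left. Merged: [8]
Compare 9 vs 10: take 9 from left. Merged: [8, 9]
Compare 12 vs 10: take 10 from right. Merged: [8, 9, 10]
Compare 12 vs 10: take 10 from right. Merged: [8, 9, 10, 10]
Compare 12 vs 11: take 11 from right. Merged: [8, 9, 10, 10, 11]
Compare 12 vs 13: take 12 from left. Merged: [8, 9, 10, 10, 11, 12]
Compare 24 vs 13: take 13 from right. Merged: [8, 9, 10, 10, 11, 12, 13]
Append remaining from left: [24]. Merged: [8, 9, 10, 10, 11, 12, 13, 24]

Final merged array: [8, 9, 10, 10, 11, 12, 13, 24]
Total comparisons: 7

The merged array is [8, 9, 10, 10, 11, 12, 13, 24], requiring 7 comparisons. The merge step runs in O(n) time where n is the total number of elements.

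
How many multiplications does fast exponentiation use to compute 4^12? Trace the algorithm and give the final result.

Computing 4^12 by squaring (build up from 4^1; each line after the first costs one multiplication):

4^1 = 4
4^2 = (4^1)^2 = 4^2 = 16
4^3 = 4 * 4^2 = 4 * 16 = 64
4^6 = (4^3)^2 = 64^2 = 4096
4^12 = (4^6)^2 = 4096^2 = 16777216

Result: 16777216
Multiplications needed: 4 (4 lines after 4^1)

4^12 = 16777216. Using exponentiation by squaring, this requires 4 multiplications. The key idea: if the exponent is even, square the half-power; if odd, multiply by the base once.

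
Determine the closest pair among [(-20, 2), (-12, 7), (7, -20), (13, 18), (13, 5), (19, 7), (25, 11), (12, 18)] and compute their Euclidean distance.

Computing all pairwise distances among 8 points:

d((-20, 2), (-12, 7)) = 9.434
d((-20, 2), (7, -20)) = 34.8281
d((-20, 2), (13, 18)) = 36.6742
d((-20, 2), (13, 5)) = 33.1361
d((-20, 2), (19, 7)) = 39.3192
d((-20, 2), (25, 11)) = 45.8912
d((-20, 2), (12, 18)) = 35.7771
d((-12, 7), (7, -20)) = 33.0151
d((-12, 7), (13, 18)) = 27.313
d((-12, 7), (13, 5)) = 25.0799
d((-12, 7), (19, 7)) = 31.0
d((-12, 7), (25, 11)) = 37.2156
d((-12, 7), (12, 18)) = 26.4008
d((7, -20), (13, 18)) = 38.4708
d((7, -20), (13, 5)) = 25.7099
d((7, -20), (19, 7)) = 29.5466
d((7, -20), (25, 11)) = 35.8469
d((7, -20), (12, 18)) = 38.3275
d((13, 18), (13, 5)) = 13.0
d((13, 18), (19, 7)) = 12.53
d((13, 18), (25, 11)) = 13.8924
d((13, 18), (12, 18)) = 1.0 <-- minimum
d((13, 5), (19, 7)) = 6.3246
d((13, 5), (25, 11)) = 13.4164
d((13, 5), (12, 18)) = 13.0384
d((19, 7), (25, 11)) = 7.2111
d((19, 7), (12, 18)) = 13.0384
d((25, 11), (12, 18)) = 14.7648

Closest pair: (13, 18) and (12, 18) with distance 1.0

The closest pair is (13, 18) and (12, 18) with Euclidean distance 1.0. For 8 points, brute-force pairwise comparison is shown above. For large n, the divide-and-conquer algorithm (sort by x, recurse on halves, check the dividing strip) achieves O(n log n).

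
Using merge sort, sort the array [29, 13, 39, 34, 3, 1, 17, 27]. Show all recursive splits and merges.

Merge sort trace:

Split: [29, 13, 39, 34, 3, 1, 17, 27] -> [29, 13, 39, 34] and [3, 1, 17, 27]
  Split: [29, 13, 39, 34] -> [29, 13] and [39, 34]
    Split: [29, 13] -> [29] and [13]
    Merge: [29] + [13] -> [13, 29]
    Split: [39, 34] -> [39] and [34]
    Merge: [39] + [34] -> [34, 39]
  Merge: [13, 29] + [34, 39] -> [13, 29, 34, 39]
  Split: [3, 1, 17, 27] -> [3, 1] and [17, 27]
    Split: [3, 1] -> [3] and [1]
    Merge: [3] + [1] -> [1, 3]
    Split: [17, 27] -> [17] and [27]
    Merge: [17] + [27] -> [17, 27]
  Merge: [1, 3] + [17, 27] -> [1, 3, 17, 27]
Merge: [13, 29, 34, 39] + [1, 3, 17, 27] -> [1, 3, 13, 17, 27, 29, 34, 39]

Final sorted array: [1, 3, 13, 17, 27, 29, 34, 39]

The merge sort proceeds by recursively splitting the array and merging sorted halves.
After all merges, the sorted array is [1, 3, 13, 17, 27, 29, 34, 39].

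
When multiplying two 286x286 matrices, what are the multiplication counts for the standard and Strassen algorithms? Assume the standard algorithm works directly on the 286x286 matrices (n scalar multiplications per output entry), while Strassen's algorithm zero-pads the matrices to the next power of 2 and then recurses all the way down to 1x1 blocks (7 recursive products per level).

Matrix multiplication for 286x286 matrices:

Strassen's algorithm requires power-of-2 dimensions. Pad 286x286 to 512x512 (next power of 2).

Standard algorithm: 286^3 = 23393656 multiplications
Strassen's algorithm: 7^(log2(512)) = 7^9 = 40353607 multiplications
Difference: 23393656 - 40353607 = -16959951 (Strassen uses MORE here due to padding overhead — for small or just-over-power-of-2 n, padding can outweigh the per-level savings)

Standard: 23393656 multiplications (286^3). Strassen: 40353607 multiplications (7^9, after padding to 512x512). Strassen reduces 8 recursive multiplications to 7 at each level.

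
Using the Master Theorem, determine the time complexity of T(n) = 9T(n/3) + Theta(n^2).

Master Theorem for T(n) = 9T(n/3) + O(n^2):

a = 9, b = 3, c = 2
log_b(a) = log_3(9) = 2.0000

Case 2: c = 2 = log_3(9) = 2.0000
T(n) = O(n^2 log n) = O(n^2 log n)

For T(n) = 9T(n/3) + O(n^2): log_3(9) = 2.0000. This is Case 2 of the Master Theorem (c = log_b(a), equal work at all levels), giving O(n^2 log n).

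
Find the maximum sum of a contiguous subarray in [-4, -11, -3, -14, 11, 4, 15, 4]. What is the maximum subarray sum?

Using Kadane's algorithm on [-4, -11, -3, -14, 11, 4, 15, 4]:

Scanning through the array:
Position 1 (value -11): max_ending_here = -11, max_so_far = -4
Position 2 (value -3): max_ending_here = -3, max_so_far = -3
Position 3 (value -14): max_ending_here = -14, max_so_far = -3
Position 4 (value 11): max_ending_here = 11, max_so_far = 11
Position 5 (value 4): max_ending_here = 15, max_so_far = 15
Position 6 (value 15): max_ending_here = 30, max_so_far = 30
Position 7 (value 4): max_ending_here = 34, max_so_far = 34

Maximum subarray: [11, 4, 15, 4]
Maximum sum: 34

The maximum subarray is [11, 4, 15, 4] with sum 34. This subarray runs from index 4 to index 7.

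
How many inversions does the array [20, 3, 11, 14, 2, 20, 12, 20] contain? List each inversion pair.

Finding inversions in [20, 3, 11, 14, 2, 20, 12, 20]:

(0, 1): arr[0]=20 > arr[1]=3
(0, 2): arr[0]=20 > arr[2]=11
(0, 3): arr[0]=20 > arr[3]=14
(0, 4): arr[0]=20 > arr[4]=2
(0, 6): arr[0]=20 > arr[6]=12
(1, 4): arr[1]=3 > arr[4]=2
(2, 4): arr[2]=11 > arr[4]=2
(3, 4): arr[3]=14 > arr[4]=2
(3, 6): arr[3]=14 > arr[6]=12
(5, 6): arr[5]=20 > arr[6]=12

Total inversions: 10

The array has 10 inversion(s): (0,1), (0,2), (0,3), (0,4), (0,6), (1,4), (2,4), (3,4), (3,6), (5,6). Each pair (i,j) satisfies i < j and arr[i] > arr[j].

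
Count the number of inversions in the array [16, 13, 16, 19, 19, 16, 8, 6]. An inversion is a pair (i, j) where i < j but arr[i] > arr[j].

Finding inversions in [16, 13, 16, 19, 19, 16, 8, 6]:

(0, 1): arr[0]=16 > arr[1]=13
(0, 6): arr[0]=16 > arr[6]=8
(0, 7): arr[0]=16 > arr[7]=6
(1, 6): arr[1]=13 > arr[6]=8
(1, 7): arr[1]=13 > arr[7]=6
(2, 6): arr[2]=16 > arr[6]=8
(2, 7): arr[2]=16 > arr[7]=6
(3, 5): arr[3]=19 > arr[5]=16
(3, 6): arr[3]=19 > arr[6]=8
(3, 7): arr[3]=19 > arr[7]=6
(4, 5): arr[4]=19 > arr[5]=16
(4, 6): arr[4]=19 > arr[6]=8
(4, 7): arr[4]=19 > arr[7]=6
(5, 6): arr[5]=16 > arr[6]=8
(5, 7): arr[5]=16 > arr[7]=6
(6, 7): arr[6]=8 > arr[7]=6

Total inversions: 16

The array has 16 inversion(s): (0,1), (0,6), (0,7), (1,6), (1,7), (2,6), (2,7), (3,5), (3,6), (3,7), (4,5), (4,6), (4,7), (5,6), (5,7), (6,7). Each pair (i,j) satisfies i < j and arr[i] > arr[j].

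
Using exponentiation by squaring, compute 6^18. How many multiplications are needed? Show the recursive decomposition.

Computing 6^18 by squaring (build up from 6^1; each line after the first costs one multiplication):

6^1 = 6
6^2 = (6^1)^2 = 6^2 = 36
6^4 = (6^2)^2 = 36^2 = 1296
6^8 = (6^4)^2 = 1296^2 = 1679616
6^9 = 6 * 6^8 = 6 * 1679616 = 10077696
6^18 = (6^9)^2 = 10077696^2 = 101559956668416

Result: 101559956668416
Multiplications needed: 5 (5 lines after 6^1)

6^18 = 101559956668416. Using exponentiation by squaring, this requires 5 multiplications. The key idea: if the exponent is even, square the half-power; if odd, multiply by the base once.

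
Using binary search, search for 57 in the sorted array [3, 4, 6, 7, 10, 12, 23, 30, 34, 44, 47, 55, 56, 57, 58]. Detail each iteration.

Binary search for 57 in [3, 4, 6, 7, 10, 12, 23, 30, 34, 44, 47, 55, 56, 57, 58]:

lo=0, hi=14, mid=7, arr[mid]=30 -> 30 < 57, search right half
lo=8, hi=14, mid=11, arr[mid]=55 -> 55 < 57, search right half
lo=12, hi=14, mid=13, arr[mid]=57 -> Found target at index 13!

Binary search finds 57 at index 13 after 3 comparisons. The search repeatedly halves the search space by comparing with the middle element.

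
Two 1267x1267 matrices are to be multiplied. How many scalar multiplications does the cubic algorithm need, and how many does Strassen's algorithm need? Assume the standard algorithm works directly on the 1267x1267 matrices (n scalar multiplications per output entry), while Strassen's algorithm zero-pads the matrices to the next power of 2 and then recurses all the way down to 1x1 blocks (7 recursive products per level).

Matrix multiplication for 1267x1267 matrices:

Strassen's algorithm requires power-of-2 dimensions. Pad 1267x1267 to 2048x2048 (next power of 2).

Standard algorithm: 1267^3 = 2033901163 multiplications
Strassen's algorithm: 7^(log2(2048)) = 7^11 = 1977326743 multiplications
Savings: 2033901163 - 1977326743 = 56574420 multiplications

Standard: 2033901163 multiplications (1267^3). Strassen: 1977326743 multiplications (7^11, after padding to 2048x2048). Strassen reduces 8 recursive multiplications to 7 at each level.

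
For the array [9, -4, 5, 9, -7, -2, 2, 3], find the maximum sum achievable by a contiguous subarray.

Using Kadane's algorithm on [9, -4, 5, 9, -7, -2, 2, 3]:

Scanning through the array:
Position 1 (value -4): max_ending_here = 5, max_so_far = 9
Position 2 (value 5): max_ending_here = 10, max_so_far = 10
Position 3 (value 9): max_ending_here = 19, max_so_far = 19
Position 4 (value -7): max_ending_here = 12, max_so_far = 19
Position 5 (value -2): max_ending_here = 10, max_so_far = 19
Position 6 (value 2): max_ending_here = 12, max_so_far = 19
Position 7 (value 3): max_ending_here = 15, max_so_far = 19

Maximum subarray: [9, -4, 5, 9]
Maximum sum: 19

The maximum subarray is [9, -4, 5, 9] with sum 19. This subarray runs from index 0 to index 3.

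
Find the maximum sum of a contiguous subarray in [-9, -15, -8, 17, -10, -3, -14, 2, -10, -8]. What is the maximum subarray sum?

Using Kadane's algorithm on [-9, -15, -8, 17, -10, -3, -14, 2, -10, -8]:

Scanning through the array:
Position 1 (value -15): max_ending_here = -15, max_so_far = -9
Position 2 (value -8): max_ending_here = -8, max_so_far = -8
Position 3 (value 17): max_ending_here = 17, max_so_far = 17
Position 4 (value -10): max_ending_here = 7, max_so_far = 17
Position 5 (value -3): max_ending_here = 4, max_so_far = 17
Position 6 (value -14): max_ending_here = -10, max_so_far = 17
Position 7 (value 2): max_ending_here = 2, max_so_far = 17
Position 8 (value -10): max_ending_here = -8, max_so_far = 17
Position 9 (value -8): max_ending_here = -8, max_so_far = 17

Maximum subarray: [17]
Maximum sum: 17

The maximum subarray is [17] with sum 17. This subarray runs from index 3 to index 3.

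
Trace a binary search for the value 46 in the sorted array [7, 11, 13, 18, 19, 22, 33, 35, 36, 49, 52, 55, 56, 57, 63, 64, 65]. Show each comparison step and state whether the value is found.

Binary search for 46 in [7, 11, 13, 18, 19, 22, 33, 35, 36, 49, 52, 55, 56, 57, 63, 64, 65]:

lo=0, hi=16, mid=8, arr[mid]=36 -> 36 < 46, search right half
lo=9, hi=16, mid=12, arr[mid]=56 -> 56 > 46, search left half
lo=9, hi=11, mid=10, arr[mid]=52 -> 52 > 46, search left half
lo=9, hi=9, mid=9, arr[mid]=49 -> 49 > 46, search left half
lo=9 > hi=8, target 46 not found

Binary search determines that 46 is not in the array after 4 comparisons. The search space was exhausted without finding the target.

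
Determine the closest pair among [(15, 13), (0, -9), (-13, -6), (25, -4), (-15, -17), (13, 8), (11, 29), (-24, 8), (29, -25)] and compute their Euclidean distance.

Computing all pairwise distances among 9 points:

d((15, 13), (0, -9)) = 26.6271
d((15, 13), (-13, -6)) = 33.8378
d((15, 13), (25, -4)) = 19.7231
d((15, 13), (-15, -17)) = 42.4264
d((15, 13), (13, 8)) = 5.3852 <-- minimum
d((15, 13), (11, 29)) = 16.4924
d((15, 13), (-24, 8)) = 39.3192
d((15, 13), (29, -25)) = 40.4969
d((0, -9), (-13, -6)) = 13.3417
d((0, -9), (25, -4)) = 25.4951
d((0, -9), (-15, -17)) = 17.0
d((0, -9), (13, 8)) = 21.4009
d((0, -9), (11, 29)) = 39.5601
d((0, -9), (-24, 8)) = 29.4109
d((0, -9), (29, -25)) = 33.121
d((-13, -6), (25, -4)) = 38.0526
d((-13, -6), (-15, -17)) = 11.1803
d((-13, -6), (13, 8)) = 29.5296
d((-13, -6), (11, 29)) = 42.4382
d((-13, -6), (-24, 8)) = 17.8045
d((-13, -6), (29, -25)) = 46.0977
d((25, -4), (-15, -17)) = 42.0595
d((25, -4), (13, 8)) = 16.9706
d((25, -4), (11, 29)) = 35.8469
d((25, -4), (-24, 8)) = 50.448
d((25, -4), (29, -25)) = 21.3776
d((-15, -17), (13, 8)) = 37.5366
d((-15, -17), (11, 29)) = 52.8394
d((-15, -17), (-24, 8)) = 26.5707
d((-15, -17), (29, -25)) = 44.7214
d((13, 8), (11, 29)) = 21.095
d((13, 8), (-24, 8)) = 37.0
d((13, 8), (29, -25)) = 36.6742
d((11, 29), (-24, 8)) = 40.8167
d((11, 29), (29, -25)) = 56.921
d((-24, 8), (29, -25)) = 62.434

Closest pair: (15, 13) and (13, 8) with distance 5.3852

The closest pair is (15, 13) and (13, 8) with Euclidean distance 5.3852. For 9 points, brute-force pairwise comparison is shown above. For large n, the divide-and-conquer algorithm (sort by x, recurse on halves, check the dividing strip) achieves O(n log n).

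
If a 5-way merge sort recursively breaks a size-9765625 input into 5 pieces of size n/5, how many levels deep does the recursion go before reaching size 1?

For divide and conquer with division factor 5:

Problem sizes at each level:
Level 0: 9765625
Level 1: 1953125
Level 2: 390625
Level 3: 78125
Level 4: 15625
Level 5: 3125
Level 6: 625
Level 7: 125
Level 8: 25
Level 9: 5
Level 10: 1

The root is level 0 and the size-1 base case is level 10 (the tree spans levels 0 through 10, i.e. 11 levels counting the root), so the depth is the number of divisions: log_5(9765625) = 10

The recursion tree depth is log_5(9765625) = 10. At each level, the problem size is divided by 5, so it takes 10 divisions to reduce to a base case of size 1. The algorithm makes 5 recursive calls at each level.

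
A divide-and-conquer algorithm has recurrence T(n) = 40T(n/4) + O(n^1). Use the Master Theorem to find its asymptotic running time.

Master Theorem for T(n) = 40T(n/4) + O(n^1):

a = 40, b = 4, c = 1
log_b(a) = log_4(40) = 2.6610

Case 1: c = 1 < log_4(40) = 2.6610
T(n) = O(n^(log_4 40))

For T(n) = 40T(n/4) + O(n^1): log_4(40) = 2.6610. This is Case 1 of the Master Theorem (c < log_b(a), work dominated by leaves), giving O(n^(log_4 40)).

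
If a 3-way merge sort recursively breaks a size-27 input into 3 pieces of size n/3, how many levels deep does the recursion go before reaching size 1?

For divide and conquer with division factor 3:

Problem sizes at each level:
Level 0: 27
Level 1: 9
Level 2: 3
Level 3: 1

The root is level 0 and the size-1 base case is level 3 (the tree spans levels 0 through 3, i.e. 4 levels counting the root), so the depth is the number of divisions: log_3(27) = 3

The recursion tree depth is log_3(27) = 3. At each level, the problem size is divided by 3, so it takes 3 divisions to reduce to a base case of size 1. The algorithm makes 3 recursive calls at each level.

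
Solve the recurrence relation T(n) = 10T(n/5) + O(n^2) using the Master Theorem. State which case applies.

Master Theorem for T(n) = 10T(n/5) + O(n^2):

a = 10, b = 5, c = 2
log_b(a) = log_5(10) = 1.4307

Case 3: c = 2 > log_5(10) = 1.4307
T(n) = O(n^2) = O(n^2)

For T(n) = 10T(n/5) + O(n^2): log_5(10) = 1.4307. This is Case 3 of the Master Theorem (c > log_b(a), work dominated by root), giving O(n^2).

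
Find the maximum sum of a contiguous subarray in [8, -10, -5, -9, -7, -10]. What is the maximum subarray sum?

Using Kadane's algorithm on [8, -10, -5, -9, -7, -10]:

Scanning through the array:
Position 1 (value -10): max_ending_here = -2, max_so_far = 8
Position 2 (value -5): max_ending_here = -5, max_so_far = 8
Position 3 (value -9): max_ending_here = -9, max_so_far = 8
Position 4 (value -7): max_ending_here = -7, max_so_far = 8
Position 5 (value -10): max_ending_here = -10, max_so_far = 8

Maximum subarray: [8]
Maximum sum: 8

The maximum subarray is [8] with sum 8. This subarray runs from index 0 to index 0.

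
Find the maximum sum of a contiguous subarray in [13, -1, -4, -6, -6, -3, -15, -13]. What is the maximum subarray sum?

Using Kadane's algorithm on [13, -1, -4, -6, -6, -3, -15, -13]:

Scanning through the array:
Position 1 (value -1): max_ending_here = 12, max_so_far = 13
Position 2 (value -4): max_ending_here = 8, max_so_far = 13
Position 3 (value -6): max_ending_here = 2, max_so_far = 13
Position 4 (value -6): max_ending_here = -4, max_so_far = 13
Position 5 (value -3): max_ending_here = -3, max_so_far = 13
Position 6 (value -15): max_ending_here = -15, max_so_far = 13
Position 7 (value -13): max_ending_here = -13, max_so_far = 13

Maximum subarray: [13]
Maximum sum: 13

The maximum subarray is [13] with sum 13. This subarray runs from index 0 to index 0.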